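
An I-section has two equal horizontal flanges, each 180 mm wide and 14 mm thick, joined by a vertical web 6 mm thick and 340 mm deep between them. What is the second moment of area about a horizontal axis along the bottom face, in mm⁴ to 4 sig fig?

Decompose the section into non-overlapping parts with the origin at the bottom-left of its bounding rectangle.
Bottom flange: 180 × 14, A = 2 520 mm², y = 7 mm, Ī = 41 160 mm⁴.
Web: 6 × 340, A = 2 040 mm², y = 184 mm, Ī = 19 652 000 mm⁴.
Top flange: 180 × 14, A = 2 520 mm², y = 361 mm, Ī = 41 160 mm⁴.
Transfer each piece to a horizontal axis along the bottom face using Ī + A·d² with d = y − 0:
  bottom flange: d = 7 mm → contributes +164 640 mm⁴
  web: d = 184 mm → contributes +88 718 240 mm⁴
  top flange: d = 361 mm → contributes +328 450 080 mm⁴
Total I = 417 332 960 mm⁴.

I_base ≈ 4.173 × 10⁸ mm⁴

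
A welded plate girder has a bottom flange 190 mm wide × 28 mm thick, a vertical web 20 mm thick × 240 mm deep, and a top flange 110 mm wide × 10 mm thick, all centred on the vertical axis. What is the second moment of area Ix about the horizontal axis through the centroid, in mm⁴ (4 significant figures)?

Decompose the section into non-overlapping parts with the origin at the bottom-left of its bounding rectangle.
Bottom plate: 190 × 28, A = 5 320 mm², y = 14 mm, Ī = 347 573 mm⁴.
Web plate: 20 × 240, A = 4 800 mm², y = 148 mm, Ī = 23 040 000 mm⁴.
Top plate: 110 × 10, A = 1 100 mm², y = 273 mm, Ī = 9166.67 mm⁴.
Centroid: ȳ = ΣA·y / ΣA = 96.7184 mm.
Transfer each piece to the horizontal axis through the centroid using Ī + A·d² with d = y − 96.7184:
  bottom plate: d = -82.7184 mm → contributes +36 748 753 mm⁴
  web plate: d = 51.2816 mm → contributes +35 663 072 mm⁴
  top plate: d = 176.282 mm → contributes +34 191 905 mm⁴
Total I = 106 603 730 mm⁴.

Ix ≈ 1.066 × 10⁸ mm⁴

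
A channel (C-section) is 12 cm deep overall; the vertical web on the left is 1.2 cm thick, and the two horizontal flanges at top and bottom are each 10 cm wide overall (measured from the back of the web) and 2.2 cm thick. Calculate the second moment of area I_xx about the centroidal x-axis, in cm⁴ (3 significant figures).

Decompose the section into non-overlapping parts with the origin at the bottom-left of its bounding rectangle.
Web: 1.2 × 12, A = 14.4 cm², y = 6 cm, Ī = 172.8 cm⁴.
Top flange (beyond web): 8.8 × 2.2, A = 19.36 cm², y = 10.9 cm, Ī = 7.8085 cm⁴.
Bottom flange (beyond web): 8.8 × 2.2, A = 19.36 cm², y = 1.1 cm, Ī = 7.8085 cm⁴.
By symmetry the centroid is at mid-height, ȳ = 6 cm.
Transfer each piece to the centroidal x-axis using Ī + A·d² with d = y − 6:
  web: d = 0 cm → contributes +172.8 cm⁴
  top flange (beyond web): d = 4.9 cm → contributes +472.64 cm⁴
  bottom flange (beyond web): d = -4.9 cm → contributes +472.64 cm⁴
Total I = 1118.1 cm⁴.

I_xx ≈ 1120 cm⁴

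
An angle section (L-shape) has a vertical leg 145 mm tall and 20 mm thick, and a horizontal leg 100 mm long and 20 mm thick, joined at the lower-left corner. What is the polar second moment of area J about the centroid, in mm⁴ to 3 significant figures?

Break the section into simple shapes (no overlaps), measuring from the bottom-left corner of the bounding box.
Vertical leg: 20 × 145, A = 2 900 mm², y = 72.5 mm, Ī = 5 081 042 mm⁴.
Horizontal leg (remainder): 80 × 20, A = 1 600 mm², y = 10 mm, Ī = 53 333 mm⁴.
Centroid: ȳ = ΣA·y / ΣA = 50.278 mm.
Transfer each piece to the centroidal x-axis using Ī + A·d² with d = y − 50.278:
  vertical leg: d = 22.222 mm → contributes +6 513 140 mm⁴
  horizontal leg (remainder): d = -40.278 mm → contributes +2 649 012 mm⁴
Total I = 9 162 153 mm⁴.
For the y-axis: x̄ = 27.778 mm.
Repeating about the centroidal y-axis gives I_y = 3 527 778 mm⁴.
Polar second moment: J = I_x + I_y = 12 689 931 mm⁴.

J ≈ 1.27 × 10⁷ mm⁴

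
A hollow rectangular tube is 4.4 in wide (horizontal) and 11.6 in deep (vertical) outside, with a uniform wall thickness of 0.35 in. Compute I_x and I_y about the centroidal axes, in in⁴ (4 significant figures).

Break the section into simple shapes (no overlaps), measuring from the bottom-left corner of the bounding box.
Outer rectangle: 4.4 × 11.6, A = 51.04 in², y = 5.8 in, Ī = 572.329 in⁴.
Inner void (subtracted): 3.7 × 10.9, A = 40.33 in², y = 5.8 in, Ī = 399.301 in⁴.
By symmetry the centroid is at mid-height, ȳ = 5.8 in.
All pieces are centred on the centroidal x-axis, so I = ΣĪ (holes subtracted) = 173.028 in⁴.
Repeating about the centroidal y-axis gives I_y = 36.3347 in⁴.

I_x ≈ 173.0 in⁴, I_y ≈ 36.33 in⁴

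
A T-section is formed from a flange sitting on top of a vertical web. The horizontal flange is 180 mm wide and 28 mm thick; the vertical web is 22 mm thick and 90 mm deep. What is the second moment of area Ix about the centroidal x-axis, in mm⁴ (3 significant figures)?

Split into non-overlapping primitives; take the origin at the lower-left of the bounding box.
Flange: 180 × 28, A = 5 040 mm², y = 104 mm, Ī = 329 280 mm⁴.
Web: 22 × 90, A = 1 980 mm², y = 45 mm, Ī = 1 336 500 mm⁴.
Centroid: ȳ = ΣA·y / ΣA = 87.359 mm.
Transfer each piece to the centroidal x-axis using Ī + A·d² with d = y − 87.359:
  flange: d = 16.641 mm → contributes +1 724 976 mm⁴
  web: d = -42.359 mm → contributes +4 889 180 mm⁴
Total I = 6 614 155 mm⁴.

Ix ≈ 6.61 × 10⁶ mm⁴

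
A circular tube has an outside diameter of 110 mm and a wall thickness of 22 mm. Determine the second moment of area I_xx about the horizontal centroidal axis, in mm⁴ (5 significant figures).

I_xx ≈ 6.2555 × 10⁶ mm⁴

Split into non-overlapping primitives; take the origin at the lower-left of the bounding box.
Outer circle: ⌀110, A = 9503.318 mm², y = 55 mm, Ī = 7 186 884 mm⁴.
Bore (subtracted): ⌀66, A = 3421.194 mm², y = 55 mm, Ī = 931420.2 mm⁴.
By symmetry the centroid is at mid-height, ȳ = 55 mm.
All pieces are centred on the horizontal centroidal axis, so I = ΣĪ (holes subtracted) = 6 255 464 mm⁴.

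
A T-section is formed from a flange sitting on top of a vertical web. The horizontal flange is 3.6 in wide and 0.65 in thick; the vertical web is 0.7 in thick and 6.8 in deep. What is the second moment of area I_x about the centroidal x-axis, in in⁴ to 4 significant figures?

I_x ≈ 40.19 in⁴

Split into non-overlapping primitives; take the origin at the lower-left of the bounding box.
Flange: 3.6 × 0.65, A = 2.34 in², y = 7.125 in, Ī = 0.0823875 in⁴.
Web: 0.7 × 6.8, A = 4.76 in², y = 3.4 in, Ī = 18.3419 in⁴.
Centroid: ȳ = ΣA·y / ΣA = 4.62768 in.
Transfer each piece to the centroidal x-axis using Ī + A·d² with d = y − 4.62768:
  flange: d = 2.49732 in → contributes +14.6761 in⁴
  web: d = -1.22768 in → contributes +25.5161 in⁴
Total I = 40.1922 in⁴.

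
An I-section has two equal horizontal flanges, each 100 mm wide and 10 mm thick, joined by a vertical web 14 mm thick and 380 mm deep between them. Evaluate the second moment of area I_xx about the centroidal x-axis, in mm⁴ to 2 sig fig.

Treat the section as a set of non-overlapping primitives; coordinates are from the bounding-box lower-left.
Bottom flange: 100 × 10, A = 1 000 mm², y = 5 mm, Ī = 8 333 mm⁴.
Web: 14 × 380, A = 5 320 mm², y = 200 mm, Ī = 64 017 333 mm⁴.
Top flange: 100 × 10, A = 1 000 mm², y = 395 mm, Ī = 8 333 mm⁴.
By symmetry the centroid is at mid-height, ȳ = 200 mm.
Transfer each piece to the centroidal x-axis using Ī + A·d² with d = y − 200:
  bottom flange: d = -195 mm → contributes +38 033 333 mm⁴
  web: d = 0 mm → contributes +64 017 333 mm⁴
  top flange: d = 195 mm → contributes +38 033 333 mm⁴
Total I = 140 084 000 mm⁴.

I_xx ≈ 1.4 × 10⁸ mm⁴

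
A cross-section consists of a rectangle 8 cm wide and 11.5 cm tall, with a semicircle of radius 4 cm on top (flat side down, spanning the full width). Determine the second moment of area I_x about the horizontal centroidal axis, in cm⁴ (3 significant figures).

I_x ≈ 2140 cm⁴

Break the section into simple shapes (no overlaps), measuring from the bottom-left corner of the bounding box.
Rectangular body: 8 × 11.5, A = 92 cm², y = 5.75 cm, Ī = 1013.9 cm⁴.
Semicircular cap: semicircle r = 4, A = 25.133 cm², y = 13.198 cm, Ī = 28.098 cm⁴.
Centroid: ȳ = ΣA·y / ΣA = 7.348 cm.
Transfer each piece to the horizontal centroidal axis using Ī + A·d² with d = y − 7.348:
  rectangular body: d = -1.598 cm → contributes +1248.9 cm⁴
  semicircular cap: d = 5.8496 cm → contributes +888.1 cm⁴
Total I = 2136.9 cm⁴.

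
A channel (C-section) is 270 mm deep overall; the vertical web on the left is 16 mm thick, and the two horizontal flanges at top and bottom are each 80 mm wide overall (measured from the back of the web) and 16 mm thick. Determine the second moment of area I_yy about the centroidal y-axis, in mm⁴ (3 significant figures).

Treat the section as a set of non-overlapping primitives; coordinates are from the bounding-box lower-left.
Web: 16 × 270, A = 4 320 mm², x = 8 mm, Ī = 92 160 mm⁴.
Top flange (beyond web): 64 × 16, A = 1 024 mm², x = 48 mm, Ī = 349 525 mm⁴.
Bottom flange (beyond web): 64 × 16, A = 1 024 mm², x = 48 mm, Ī = 349 525 mm⁴.
Centroid: x̄ = ΣA·x / ΣA = 20.864 mm.
Transfer each piece to the centroidal y-axis using Ī + A·d² with d = x − 20.864:
  web: d = -12.864 mm → contributes +807 080 mm⁴
  top flange (beyond web): d = 27.136 mm → contributes +1 103 543 mm⁴
  bottom flange (beyond web): d = 27.136 mm → contributes +1 103 543 mm⁴
Total I = 3 014 165 mm⁴.

I_yy ≈ 3.01 × 10⁶ mm⁴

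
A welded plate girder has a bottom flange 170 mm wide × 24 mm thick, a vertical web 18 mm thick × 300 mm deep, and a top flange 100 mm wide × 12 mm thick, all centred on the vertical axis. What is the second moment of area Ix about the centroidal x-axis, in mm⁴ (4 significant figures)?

Break the section into simple shapes (no overlaps), measuring from the bottom-left corner of the bounding box.
Bottom plate: 170 × 24, A = 4 080 mm², y = 12 mm, Ī = 195 840 mm⁴.
Web plate: 18 × 300, A = 5 400 mm², y = 174 mm, Ī = 40 500 000 mm⁴.
Top plate: 100 × 12, A = 1 200 mm², y = 330 mm, Ī = 14 400 mm⁴.
Centroid: ȳ = ΣA·y / ΣA = 129.64 mm.
Transfer each piece to the centroidal x-axis using Ī + A·d² with d = y − 129.64:
  bottom plate: d = -117.64 mm → contributes +56 660 083 mm⁴
  web plate: d = 44.3596 mm → contributes +51 125 957 mm⁴
  top plate: d = 200.36 mm → contributes +48 187 139 mm⁴
Total I = 155 973 179 mm⁴.

Ix ≈ 1.560 × 10⁸ mm⁴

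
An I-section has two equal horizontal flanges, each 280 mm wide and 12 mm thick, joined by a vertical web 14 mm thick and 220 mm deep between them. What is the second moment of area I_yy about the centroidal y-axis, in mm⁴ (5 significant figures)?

Treat the section as a set of non-overlapping primitives; coordinates are from the bounding-box lower-left.
Bottom flange: 280 × 12, A = 3 360 mm², x = 140 mm, Ī = 21 952 000 mm⁴.
Web: 14 × 220, A = 3 080 mm², x = 140 mm, Ī = 50306.67 mm⁴.
Top flange: 280 × 12, A = 3 360 mm², x = 140 mm, Ī = 21 952 000 mm⁴.
By symmetry the centroid is at mid-width, x̄ = 140 mm.
All pieces are centred on the centroidal y-axis, so I = ΣĪ = 43 954 307 mm⁴.

I_yy ≈ 4.3954 × 10⁷ mm⁴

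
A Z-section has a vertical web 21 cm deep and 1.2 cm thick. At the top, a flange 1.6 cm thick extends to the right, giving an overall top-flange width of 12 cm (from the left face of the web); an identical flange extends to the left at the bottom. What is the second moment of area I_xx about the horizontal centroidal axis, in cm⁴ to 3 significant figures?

Treat the section as a set of non-overlapping primitives; coordinates are from the bounding-box lower-left.
Web: 1.2 × 21, A = 25.2 cm², y = 10.5 cm, Ī = 926.1 cm⁴.
Top flange (beyond web): 10.8 × 1.6, A = 17.28 cm², y = 20.2 cm, Ī = 3.6864 cm⁴.
Bottom flange (beyond web): 10.8 × 1.6, A = 17.28 cm², y = 0.8 cm, Ī = 3.6864 cm⁴.
Centroid: ȳ = ΣA·y / ΣA = 10.5 cm.
Transfer each piece to the horizontal centroidal axis using Ī + A·d² with d = y − 10.5:
  web: d = 0 cm → contributes +926.1 cm⁴
  top flange (beyond web): d = 9.7 cm → contributes +1629.6 cm⁴
  bottom flange (beyond web): d = -9.7 cm → contributes +1629.6 cm⁴
Total I = 4185.2 cm⁴.

I_xx ≈ 4190 cm⁴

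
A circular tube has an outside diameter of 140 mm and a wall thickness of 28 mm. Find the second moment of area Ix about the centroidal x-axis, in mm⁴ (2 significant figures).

Treat the section as a set of non-overlapping primitives; coordinates are from the bounding-box lower-left.
Outer circle: ⌀140, A = 15 394 mm², y = 70 mm, Ī = 18 857 410 mm⁴.
Bore (subtracted): ⌀84, A = 5 542 mm², y = 70 mm, Ī = 2 443 920 mm⁴.
By symmetry the centroid is at mid-height, ȳ = 70 mm.
All pieces are centred on the centroidal x-axis, so I = ΣĪ (holes subtracted) = 16 413 490 mm⁴.

Ix ≈ 1.6 × 10⁷ mm⁴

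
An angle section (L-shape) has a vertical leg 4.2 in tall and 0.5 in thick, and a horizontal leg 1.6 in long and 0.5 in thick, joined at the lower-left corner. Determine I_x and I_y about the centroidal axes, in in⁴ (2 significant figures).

Break the section into simple shapes (no overlaps), measuring from the bottom-left corner of the bounding box.
Vertical leg: 0.5 × 4.2, A = 2.1 in², y = 2.1 in, Ī = 3.087 in⁴.
Horizontal leg (remainder): 1.1 × 0.5, A = 0.55 in², y = 0.25 in, Ī = 0.01146 in⁴.
Centroid: ȳ = ΣA·y / ΣA = 1.716 in.
Transfer each piece to the centroidal x-axis using Ī + A·d² with d = y − 1.716:
  vertical leg: d = 0.384 in → contributes +3.397 in⁴
  horizontal leg (remainder): d = -1.466 in → contributes +1.194 in⁴
Total I = 4.59 in⁴.
For the y-axis: x̄ = 0.416 in.
Repeating about the centroidal y-axis gives I_y = 0.3782 in⁴.

I_x ≈ 4.6 in⁴, I_y ≈ 0.38 in⁴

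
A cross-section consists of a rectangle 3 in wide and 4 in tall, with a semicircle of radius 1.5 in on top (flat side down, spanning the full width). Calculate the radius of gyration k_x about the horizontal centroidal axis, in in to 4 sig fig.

k_x ≈ 1.512 in

Break the section into simple shapes (no overlaps), measuring from the bottom-left corner of the bounding box.
Rectangular body: 3 × 4, A = 12 in², y = 2 in, Ī = 16 in⁴.
Semicircular cap: semicircle r = 1.5, A = 3.53429 in², y = 4.63662 in, Ī = 0.555645 in⁴.
Centroid: ȳ = ΣA·y / ΣA = 2.59987 in.
Transfer each piece to the horizontal centroidal axis using Ī + A·d² with d = y − 2.59987:
  rectangular body: d = -0.599872 in → contributes +20.3182 in⁴
  semicircular cap: d = 2.03675 in → contributes +15.2171 in⁴
Total I = 35.5353 in⁴.
Radius of gyration: k = √(I/A) = √(35.5353 / 15.5343) = 1.51246 in.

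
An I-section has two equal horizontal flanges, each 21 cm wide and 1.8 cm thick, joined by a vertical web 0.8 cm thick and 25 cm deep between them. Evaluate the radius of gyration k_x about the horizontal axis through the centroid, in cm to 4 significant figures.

k_x ≈ 12.37 cm

Decompose the section into non-overlapping parts with the origin at the bottom-left of its bounding rectangle.
Bottom flange: 21 × 1.8, A = 37.8 cm², y = 0.9 cm, Ī = 10.206 cm⁴.
Web: 0.8 × 25, A = 20 cm², y = 14.3 cm, Ī = 1041.67 cm⁴.
Top flange: 21 × 1.8, A = 37.8 cm², y = 27.7 cm, Ī = 10.206 cm⁴.
By symmetry the centroid is at mid-height, ȳ = 14.3 cm.
Transfer each piece to the horizontal axis through the centroid using Ī + A·d² with d = y − 14.3:
  bottom flange: d = -13.4 cm → contributes +6797.57 cm⁴
  web: d = 0 cm → contributes +1041.67 cm⁴
  top flange: d = 13.4 cm → contributes +6797.57 cm⁴
Total I = 14636.8 cm⁴.
Radius of gyration: k = √(I/A) = √(14636.8 / 95.6) = 12.3736 cm.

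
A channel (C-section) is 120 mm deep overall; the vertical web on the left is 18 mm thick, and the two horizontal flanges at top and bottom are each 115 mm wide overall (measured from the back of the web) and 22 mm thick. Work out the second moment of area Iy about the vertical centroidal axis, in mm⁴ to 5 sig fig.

Iy ≈ 8.1465 × 10⁶ mm⁴

Treat the section as a set of non-overlapping primitives; coordinates are from the bounding-box lower-left.
Web: 18 × 120, A = 2 160 mm², x = 9 mm, Ī = 58 320 mm⁴.
Top flange (beyond web): 97 × 22, A = 2 134 mm², x = 66.5 mm, Ī = 1 673 234 mm⁴.
Bottom flange (beyond web): 97 × 22, A = 2 134 mm², x = 66.5 mm, Ī = 1 673 234 mm⁴.
Centroid: x̄ = ΣA·x / ΣA = 47.17828 mm.
Transfer each piece to the vertical centroidal axis using Ī + A·d² with d = x − 47.17828:
  web: d = -38.17828 mm → contributes +3 206 696 mm⁴
  top flange (beyond web): d = 19.32172 mm → contributes +2 469 917 mm⁴
  bottom flange (beyond web): d = 19.32172 mm → contributes +2 469 917 mm⁴
Total I = 8 146 530 mm⁴.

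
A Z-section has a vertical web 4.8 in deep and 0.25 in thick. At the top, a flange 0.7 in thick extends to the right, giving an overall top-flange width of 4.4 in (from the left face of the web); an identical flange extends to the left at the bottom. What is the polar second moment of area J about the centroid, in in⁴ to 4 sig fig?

Decompose the section into non-overlapping parts with the origin at the bottom-left of its bounding rectangle.
Web: 0.25 × 4.8, A = 1.2 in², y = 2.4 in, Ī = 2.304 in⁴.
Top flange (beyond web): 4.15 × 0.7, A = 2.905 in², y = 4.45 in, Ī = 0.118621 in⁴.
Bottom flange (beyond web): 4.15 × 0.7, A = 2.905 in², y = 0.35 in, Ī = 0.118621 in⁴.
Centroid: ȳ = ΣA·y / ΣA = 2.4 in.
Transfer each piece to the centroidal x-axis using Ī + A·d² with d = y − 2.4:
  web: d = 0 in → contributes +2.304 in⁴
  top flange (beyond web): d = 2.05 in → contributes +12.3269 in⁴
  bottom flange (beyond web): d = -2.05 in → contributes +12.3269 in⁴
Total I = 26.9578 in⁴.
For the y-axis: x̄ = 4.275 in.
Repeating about the centroidal y-axis gives I_y = 36.4652 in⁴.
Polar second moment: J = I_x + I_y = 63.423 in⁴.

J ≈ 63.42 in⁴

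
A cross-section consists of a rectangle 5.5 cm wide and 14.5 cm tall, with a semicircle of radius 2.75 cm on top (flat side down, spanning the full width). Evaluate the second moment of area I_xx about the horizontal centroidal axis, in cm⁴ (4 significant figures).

Decompose the section into non-overlapping parts with the origin at the bottom-left of its bounding rectangle.
Rectangular body: 5.5 × 14.5, A = 79.75 cm², y = 7.25 cm, Ī = 1397.29 cm⁴.
Semicircular cap: semicircle r = 2.75, A = 11.8791 cm², y = 15.6671 cm, Ī = 6.27715 cm⁴.
Centroid: ȳ = ΣA·y / ΣA = 8.34123 cm.
Transfer each piece to the horizontal centroidal axis using Ī + A·d² with d = y − 8.34123:
  rectangular body: d = -1.09123 cm → contributes +1492.25 cm⁴
  semicircular cap: d = 7.32591 cm → contributes +643.818 cm⁴
Total I = 2136.07 cm⁴.

I_xx ≈ 2136 cm⁴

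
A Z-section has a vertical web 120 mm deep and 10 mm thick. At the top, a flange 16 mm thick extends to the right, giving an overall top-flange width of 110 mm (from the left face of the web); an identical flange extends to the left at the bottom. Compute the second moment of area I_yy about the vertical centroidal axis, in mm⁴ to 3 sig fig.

I_yy ≈ 1.24 × 10⁷ mm⁴

Break the section into simple shapes (no overlaps), measuring from the bottom-left corner of the bounding box.
Web: 10 × 120, A = 1 200 mm², x = 105 mm, Ī = 10 000 mm⁴.
Top flange (beyond web): 100 × 16, A = 1 600 mm², x = 160 mm, Ī = 1 333 333 mm⁴.
Bottom flange (beyond web): 100 × 16, A = 1 600 mm², x = 50 mm, Ī = 1 333 333 mm⁴.
Centroid: x̄ = ΣA·x / ΣA = 105 mm.
Transfer each piece to the vertical centroidal axis using Ī + A·d² with d = x − 105:
  web: d = 0 mm → contributes +10 000 mm⁴
  top flange (beyond web): d = 55 mm → contributes +6 173 333 mm⁴
  bottom flange (beyond web): d = -55 mm → contributes +6 173 333 mm⁴
Total I = 12 356 667 mm⁴.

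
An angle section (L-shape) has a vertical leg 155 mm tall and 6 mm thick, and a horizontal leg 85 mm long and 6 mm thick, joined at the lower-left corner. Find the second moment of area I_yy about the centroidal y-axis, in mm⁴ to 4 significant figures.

Split into non-overlapping primitives; take the origin at the lower-left of the bounding box.
Vertical leg: 6 × 155, A = 930 mm², x = 3 mm, Ī = 2 790 mm⁴.
Horizontal leg (remainder): 79 × 6, A = 474 mm², x = 45.5 mm, Ī = 246 520 mm⁴.
Centroid: x̄ = ΣA·x / ΣA = 17.3483 mm.
Transfer each piece to the centroidal y-axis using Ī + A·d² with d = x − 17.3483:
  vertical leg: d = -14.3483 mm → contributes +194 252 mm⁴
  horizontal leg (remainder): d = 28.1517 mm → contributes +622 173 mm⁴
Total I = 816 426 mm⁴.

I_yy ≈ 8.164 × 10⁵ mm⁴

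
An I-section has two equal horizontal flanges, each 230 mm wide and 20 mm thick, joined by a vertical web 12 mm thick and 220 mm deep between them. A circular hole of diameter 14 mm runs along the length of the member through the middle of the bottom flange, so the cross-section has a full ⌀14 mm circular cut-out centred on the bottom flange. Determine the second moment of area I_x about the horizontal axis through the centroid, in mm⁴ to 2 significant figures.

Break the section into simple shapes (no overlaps), measuring from the bottom-left corner of the bounding box.
Bottom flange: 230 × 20, A = 4 600 mm², y = 10 mm, Ī = 153 333 mm⁴.
Web: 12 × 220, A = 2 640 mm², y = 130 mm, Ī = 10 648 000 mm⁴.
Top flange: 230 × 20, A = 4 600 mm², y = 250 mm, Ī = 153 333 mm⁴.
Hole (subtracted): ⌀14, A = 153.9 mm², y = 10 mm, Ī = 1 886 mm⁴.
Centroid: ȳ = ΣA·y / ΣA = 131.6 mm.
Transfer each piece to the horizontal axis through the centroid using Ī + A·d² with d = y − 131.6:
  bottom flange: d = -121.6 mm → contributes +68 149 959 mm⁴
  web: d = -1.581 mm → contributes +10 654 597 mm⁴
  top flange: d = 118.4 mm → contributes +64 659 696 mm⁴
  hole: d = -121.6 mm → contributes −2 277 379 mm⁴
Total I = 141 186 873 mm⁴.

I_x ≈ 1.4 × 10⁸ mm⁴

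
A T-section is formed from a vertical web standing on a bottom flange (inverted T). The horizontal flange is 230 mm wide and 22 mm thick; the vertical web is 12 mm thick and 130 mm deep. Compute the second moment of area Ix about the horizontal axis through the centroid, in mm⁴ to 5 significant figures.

Break the section into simple shapes (no overlaps), measuring from the bottom-left corner of the bounding box.
Flange: 230 × 22, A = 5 060 mm², y = 11 mm, Ī = 204086.7 mm⁴.
Web: 12 × 130, A = 1 560 mm², y = 87 mm, Ī = 2 197 000 mm⁴.
Centroid: ȳ = ΣA·y / ΣA = 28.90937 mm.
Transfer each piece to the horizontal axis through the centroid using Ī + A·d² with d = y − 28.90937:
  flange: d = -17.90937 mm → contributes +1 827 058 mm⁴
  web: d = 58.09063 mm → contributes +7 461 254 mm⁴
Total I = 9 288 312 mm⁴.

Ix ≈ 9.2883 × 10⁶ mm⁴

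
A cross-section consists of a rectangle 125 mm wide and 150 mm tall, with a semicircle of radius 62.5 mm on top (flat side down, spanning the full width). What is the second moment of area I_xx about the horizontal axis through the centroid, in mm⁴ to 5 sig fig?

Break the section into simple shapes (no overlaps), measuring from the bottom-left corner of the bounding box.
Rectangular body: 125 × 150, A = 18 750 mm², y = 75 mm, Ī = 35 156 250 mm⁴.
Semicircular cap: semicircle r = 62.5, A = 6135.923 mm², y = 176.5258 mm, Ī = 1 674 758 mm⁴.
Centroid: ȳ = ΣA·y / ΣA = 100.0324 mm.
Transfer each piece to the horizontal axis through the centroid using Ī + A·d² with d = y − 100.0324:
  rectangular body: d = -25.03241 mm → contributes +46 905 405 mm⁴
  semicircular cap: d = 76.49341 mm → contributes +37 577 531 mm⁴
Total I = 84 482 936 mm⁴.

I_xx ≈ 8.4483 × 10⁷ mm⁴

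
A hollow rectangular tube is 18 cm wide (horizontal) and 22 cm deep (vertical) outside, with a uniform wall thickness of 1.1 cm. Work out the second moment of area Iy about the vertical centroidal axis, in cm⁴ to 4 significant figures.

Treat the section as a set of non-overlapping primitives; coordinates are from the bounding-box lower-left.
Outer rectangle: 18 × 22, A = 396 cm², x = 9 cm, Ī = 10 692 cm⁴.
Inner void (subtracted): 15.8 × 19.8, A = 312.84 cm², x = 9 cm, Ī = 6508.11 cm⁴.
By symmetry the centroid is at mid-width, x̄ = 9 cm.
All pieces are centred on the vertical centroidal axis, so I = ΣĪ (holes subtracted) = 4183.89 cm⁴.

Iy ≈ 4184 cm⁴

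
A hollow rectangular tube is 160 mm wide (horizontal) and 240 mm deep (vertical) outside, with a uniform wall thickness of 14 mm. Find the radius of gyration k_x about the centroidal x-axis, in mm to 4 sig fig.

k_x ≈ 87.37 mm

Split into non-overlapping primitives; take the origin at the lower-left of the bounding box.
Outer rectangle: 160 × 240, A = 38 400 mm², y = 120 mm, Ī = 184 320 000 mm⁴.
Inner void (subtracted): 132 × 212, A = 27 984 mm², y = 120 mm, Ī = 104 809 408 mm⁴.
By symmetry the centroid is at mid-height, ȳ = 120 mm.
All pieces are centred on the centroidal x-axis, so I = ΣĪ (holes subtracted) = 79 510 592 mm⁴.
Radius of gyration: k = √(I/A) = √(79 510 592 / 10 416) = 87.3699 mm.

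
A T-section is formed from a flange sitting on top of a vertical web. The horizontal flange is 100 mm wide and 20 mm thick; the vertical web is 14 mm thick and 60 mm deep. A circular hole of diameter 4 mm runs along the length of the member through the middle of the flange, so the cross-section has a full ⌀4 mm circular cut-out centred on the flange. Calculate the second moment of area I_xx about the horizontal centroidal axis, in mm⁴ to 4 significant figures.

Treat the section as a set of non-overlapping primitives; coordinates are from the bounding-box lower-left.
Flange: 100 × 20, A = 2 000 mm², y = 70 mm, Ī = 66666.7 mm⁴.
Web: 14 × 60, A = 840 mm², y = 30 mm, Ī = 252 000 mm⁴.
Hole (subtracted): ⌀4, A = 12.5664 mm², y = 70 mm, Ī = 12.5664 mm⁴.
Centroid: ȳ = ΣA·y / ΣA = 58.1164 mm.
Transfer each piece to the horizontal centroidal axis using Ī + A·d² with d = y − 58.1164:
  flange: d = 11.8836 mm → contributes +349 105 mm⁴
  web: d = -28.1164 mm → contributes +916 048 mm⁴
  hole: d = 11.8836 mm → contributes −1787.18 mm⁴
Total I = 1 263 366 mm⁴.

I_xx ≈ 1.263 × 10⁶ mm⁴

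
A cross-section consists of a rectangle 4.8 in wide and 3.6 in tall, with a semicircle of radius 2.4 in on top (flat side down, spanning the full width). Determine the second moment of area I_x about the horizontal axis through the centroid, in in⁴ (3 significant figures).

Decompose the section into non-overlapping parts with the origin at the bottom-left of its bounding rectangle.
Rectangular body: 4.8 × 3.6, A = 17.28 in², y = 1.8 in, Ī = 18.662 in⁴.
Semicircular cap: semicircle r = 2.4, A = 9.0478 in², y = 4.6186 in, Ī = 3.6415 in⁴.
Centroid: ȳ = ΣA·y / ΣA = 2.7686 in.
Transfer each piece to the horizontal axis through the centroid using Ī + A·d² with d = y − 2.7686:
  rectangular body: d = -0.96864 in → contributes +34.875 in⁴
  semicircular cap: d = 1.85 in → contributes +34.606 in⁴
Total I = 69.481 in⁴.

I_x ≈ 69.5 in⁴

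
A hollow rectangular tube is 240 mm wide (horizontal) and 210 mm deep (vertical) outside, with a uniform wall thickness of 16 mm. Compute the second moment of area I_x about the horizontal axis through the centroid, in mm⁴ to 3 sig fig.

I_x ≈ 8.75 × 10⁷ mm⁴

Split into non-overlapping primitives; take the origin at the lower-left of the bounding box.
Outer rectangle: 240 × 210, A = 50 400 mm², y = 105 mm, Ī = 185 220 000 mm⁴.
Inner void (subtracted): 208 × 178, A = 37 024 mm², y = 105 mm, Ī = 97 755 701 mm⁴.
By symmetry the centroid is at mid-height, ȳ = 105 mm.
All pieces are centred on the horizontal axis through the centroid, so I = ΣĪ (holes subtracted) = 87 464 299 mm⁴.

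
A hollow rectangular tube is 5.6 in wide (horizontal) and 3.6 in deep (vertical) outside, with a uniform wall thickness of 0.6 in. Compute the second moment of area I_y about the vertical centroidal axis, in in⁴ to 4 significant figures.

I_y ≈ 35.65 in⁴

Treat the section as a set of non-overlapping primitives; coordinates are from the bounding-box lower-left.
Outer rectangle: 5.6 × 3.6, A = 20.16 in², x = 2.8 in, Ī = 52.6848 in⁴.
Inner void (subtracted): 4.4 × 2.4, A = 10.56 in², x = 2.8 in, Ī = 17.0368 in⁴.
By symmetry the centroid is at mid-width, x̄ = 2.8 in.
All pieces are centred on the vertical centroidal axis, so I = ΣĪ (holes subtracted) = 35.648 in⁴.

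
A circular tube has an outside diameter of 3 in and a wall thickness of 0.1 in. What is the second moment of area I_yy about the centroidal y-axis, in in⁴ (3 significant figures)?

Split into non-overlapping primitives; take the origin at the lower-left of the bounding box.
Outer circle: ⌀3, A = 7.0686 in², x = 1.5 in, Ī = 3.9761 in⁴.
Bore (subtracted): ⌀2.8, A = 6.1575 in², x = 1.5 in, Ī = 3.0172 in⁴.
By symmetry the centroid is at mid-width, x̄ = 1.5 in.
All pieces are centred on the centroidal y-axis, so I = ΣĪ (holes subtracted) = 0.95889 in⁴.

I_yy ≈ 0.959 in⁴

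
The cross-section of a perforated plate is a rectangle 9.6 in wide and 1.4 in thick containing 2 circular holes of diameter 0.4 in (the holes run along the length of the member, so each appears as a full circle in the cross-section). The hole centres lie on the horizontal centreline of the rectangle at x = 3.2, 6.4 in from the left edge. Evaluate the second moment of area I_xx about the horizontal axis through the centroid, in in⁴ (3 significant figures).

I_xx ≈ 2.19 in⁴

Decompose the section into non-overlapping parts with the origin at the bottom-left of its bounding rectangle.
Plate: 9.6 × 1.4, A = 13.44 in², y = 0.7 in, Ī = 2.1952 in⁴.
Hole 1 (subtracted): ⌀0.4, A = 0.12566 in², y = 0.7 in, Ī = 0.0012566 in⁴.
Hole 2 (subtracted): ⌀0.4, A = 0.12566 in², y = 0.7 in, Ī = 0.0012566 in⁴.
By symmetry the centroid is at mid-height, ȳ = 0.7 in.
All pieces are centred on the horizontal axis through the centroid, so I = ΣĪ (holes subtracted) = 2.1927 in⁴.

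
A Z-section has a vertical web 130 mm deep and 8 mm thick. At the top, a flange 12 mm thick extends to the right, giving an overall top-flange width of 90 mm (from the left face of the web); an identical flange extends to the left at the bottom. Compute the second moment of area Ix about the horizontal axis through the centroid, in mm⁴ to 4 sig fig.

Ix ≈ 8.339 × 10⁶ mm⁴

Decompose the section into non-overlapping parts with the origin at the bottom-left of its bounding rectangle.
Web: 8 × 130, A = 1 040 mm², y = 65 mm, Ī = 1 464 667 mm⁴.
Top flange (beyond web): 82 × 12, A = 984 mm², y = 124 mm, Ī = 11 808 mm⁴.
Bottom flange (beyond web): 82 × 12, A = 984 mm², y = 6 mm, Ī = 11 808 mm⁴.
Centroid: ȳ = ΣA·y / ΣA = 65 mm.
Transfer each piece to the horizontal axis through the centroid using Ī + A·d² with d = y − 65:
  web: d = 0 mm → contributes +1 464 667 mm⁴
  top flange (beyond web): d = 59 mm → contributes +3 437 112 mm⁴
  bottom flange (beyond web): d = -59 mm → contributes +3 437 112 mm⁴
Total I = 8 338 891 mm⁴.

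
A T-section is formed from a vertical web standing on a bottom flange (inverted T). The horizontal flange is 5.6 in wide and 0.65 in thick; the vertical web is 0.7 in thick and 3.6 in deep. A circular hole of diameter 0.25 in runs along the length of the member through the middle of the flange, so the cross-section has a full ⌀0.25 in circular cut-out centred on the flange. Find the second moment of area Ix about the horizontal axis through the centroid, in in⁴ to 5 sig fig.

Treat the section as a set of non-overlapping primitives; coordinates are from the bounding-box lower-left.
Flange: 5.6 × 0.65, A = 3.64 in², y = 0.325 in, Ī = 0.1281583 in⁴.
Web: 0.7 × 3.6, A = 2.52 in², y = 2.45 in, Ī = 2.7216 in⁴.
Hole (subtracted): ⌀0.25, A = 0.04908739 in², y = 0.325 in, Ī = 0.0001917476 in⁴.
Centroid: ȳ = ΣA·y / ΣA = 1.201301 in.
Transfer each piece to the horizontal axis through the centroid using Ī + A·d² with d = y − 1.201301:
  flange: d = -0.8763012 in → contributes +2.923328 in⁴
  web: d = 1.248699 in → contributes +6.650907 in⁴
  hole: d = -0.8763012 in → contributes −0.03788614 in⁴
Total I = 9.536349 in⁴.

Ix ≈ 9.5363 in⁴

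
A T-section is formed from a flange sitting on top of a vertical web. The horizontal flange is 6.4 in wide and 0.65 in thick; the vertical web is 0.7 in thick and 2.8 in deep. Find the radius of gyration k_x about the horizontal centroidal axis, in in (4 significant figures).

Break the section into simple shapes (no overlaps), measuring from the bottom-left corner of the bounding box.
Flange: 6.4 × 0.65, A = 4.16 in², y = 3.125 in, Ī = 0.146467 in⁴.
Web: 0.7 × 2.8, A = 1.96 in², y = 1.4 in, Ī = 1.28053 in⁴.
Centroid: ȳ = ΣA·y / ΣA = 2.57255 in.
Transfer each piece to the horizontal centroidal axis using Ī + A·d² with d = y − 2.57255:
  flange: d = 0.552451 in → contributes +1.41611 in⁴
  web: d = -1.17255 in → contributes +3.97528 in⁴
Total I = 5.39139 in⁴.
Radius of gyration: k = √(I/A) = √(5.39139 / 6.12) = 0.938587 in.

k_x ≈ 0.9386 in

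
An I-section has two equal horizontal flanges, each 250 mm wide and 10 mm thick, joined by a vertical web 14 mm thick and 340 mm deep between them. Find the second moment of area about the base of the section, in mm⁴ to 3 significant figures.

I_base ≈ 5.15 × 10⁸ mm⁴

Decompose the section into non-overlapping parts with the origin at the bottom-left of its bounding rectangle.
Bottom flange: 250 × 10, A = 2 500 mm², y = 5 mm, Ī = 20 833 mm⁴.
Web: 14 × 340, A = 4 760 mm², y = 180 mm, Ī = 45 854 667 mm⁴.
Top flange: 250 × 10, A = 2 500 mm², y = 355 mm, Ī = 20 833 mm⁴.
Transfer each piece to the base of the section using Ī + A·d² with d = y − 0:
  bottom flange: d = 5 mm → contributes +83 333 mm⁴
  web: d = 180 mm → contributes +200 078 667 mm⁴
  top flange: d = 355 mm → contributes +315 083 333 mm⁴
Total I = 515 245 333 mm⁴.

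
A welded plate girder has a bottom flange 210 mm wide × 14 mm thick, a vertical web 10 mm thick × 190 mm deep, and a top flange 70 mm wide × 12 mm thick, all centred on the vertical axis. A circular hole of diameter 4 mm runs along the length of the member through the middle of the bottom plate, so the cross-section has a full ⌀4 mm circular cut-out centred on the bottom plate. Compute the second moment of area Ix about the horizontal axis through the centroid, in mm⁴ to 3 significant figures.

Ix ≈ 3.67 × 10⁷ mm⁴

Break the section into simple shapes (no overlaps), measuring from the bottom-left corner of the bounding box.
Bottom plate: 210 × 14, A = 2 940 mm², y = 7 mm, Ī = 48 020 mm⁴.
Web plate: 10 × 190, A = 1 900 mm², y = 109 mm, Ī = 5 715 833 mm⁴.
Top plate: 70 × 12, A = 840 mm², y = 210 mm, Ī = 10 080 mm⁴.
Hole (subtracted): ⌀4, A = 12.566 mm², y = 7 mm, Ī = 12.566 mm⁴.
Centroid: ȳ = ΣA·y / ΣA = 71.283 mm.
Transfer each piece to the horizontal axis through the centroid using Ī + A·d² with d = y − 71.283:
  bottom plate: d = -64.283 mm → contributes +12 197 018 mm⁴
  web plate: d = 37.717 mm → contributes +8 418 711 mm⁴
  top plate: d = 138.72 mm → contributes +16 173 686 mm⁴
  hole: d = -64.283 mm → contributes −51 941 mm⁴
Total I = 36 737 475 mm⁴.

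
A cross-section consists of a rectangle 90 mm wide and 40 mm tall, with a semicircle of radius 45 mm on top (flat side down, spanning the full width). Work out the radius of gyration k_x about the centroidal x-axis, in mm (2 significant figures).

k_x ≈ 23 mm

Split into non-overlapping primitives; take the origin at the lower-left of the bounding box.
Rectangular body: 90 × 40, A = 3 600 mm², y = 20 mm, Ī = 480 000 mm⁴.
Semicircular cap: semicircle r = 45, A = 3 181 mm², y = 59.1 mm, Ī = 450 072 mm⁴.
Centroid: ȳ = ΣA·y / ΣA = 38.34 mm.
Transfer each piece to the centroidal x-axis using Ī + A·d² with d = y − 38.34:
  rectangular body: d = -18.34 mm → contributes +1 691 002 mm⁴
  semicircular cap: d = 20.76 mm → contributes +1 820 645 mm⁴
Total I = 3 511 647 mm⁴.
Radius of gyration: k = √(I/A) = √(3 511 647 / 6 781) = 22.76 mm.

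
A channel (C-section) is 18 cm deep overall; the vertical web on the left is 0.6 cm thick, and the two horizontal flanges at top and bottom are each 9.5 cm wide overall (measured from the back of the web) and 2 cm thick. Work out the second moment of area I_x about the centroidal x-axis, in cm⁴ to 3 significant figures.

I_x ≈ 2580 cm⁴

Decompose the section into non-overlapping parts with the origin at the bottom-left of its bounding rectangle.
Web: 0.6 × 18, A = 10.8 cm², y = 9 cm, Ī = 291.6 cm⁴.
Top flange (beyond web): 8.9 × 2, A = 17.8 cm², y = 17 cm, Ī = 5.9333 cm⁴.
Bottom flange (beyond web): 8.9 × 2, A = 17.8 cm², y = 1 cm, Ī = 5.9333 cm⁴.
By symmetry the centroid is at mid-height, ȳ = 9 cm.
Transfer each piece to the centroidal x-axis using Ī + A·d² with d = y − 9:
  web: d = 0 cm → contributes +291.6 cm⁴
  top flange (beyond web): d = 8 cm → contributes +1145.1 cm⁴
  bottom flange (beyond web): d = -8 cm → contributes +1145.1 cm⁴
Total I = 2581.9 cm⁴.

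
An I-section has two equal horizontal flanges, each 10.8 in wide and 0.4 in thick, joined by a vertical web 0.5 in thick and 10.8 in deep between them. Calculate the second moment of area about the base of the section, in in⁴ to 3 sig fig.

I_base ≈ 796 in⁴

Treat the section as a set of non-overlapping primitives; coordinates are from the bounding-box lower-left.
Bottom flange: 10.8 × 0.4, A = 4.32 in², y = 0.2 in, Ī = 0.0576 in⁴.
Web: 0.5 × 10.8, A = 5.4 in², y = 5.8 in, Ī = 52.488 in⁴.
Top flange: 10.8 × 0.4, A = 4.32 in², y = 11.4 in, Ī = 0.0576 in⁴.
Transfer each piece to a horizontal axis along the bottom face using Ī + A·d² with d = y − 0:
  bottom flange: d = 0.2 in → contributes +0.2304 in⁴
  web: d = 5.8 in → contributes +234.14 in⁴
  top flange: d = 11.4 in → contributes +561.48 in⁴
Total I = 795.86 in⁴.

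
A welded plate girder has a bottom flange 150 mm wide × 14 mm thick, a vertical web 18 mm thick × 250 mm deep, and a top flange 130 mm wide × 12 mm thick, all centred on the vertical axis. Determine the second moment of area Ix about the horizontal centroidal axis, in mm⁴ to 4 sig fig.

Decompose the section into non-overlapping parts with the origin at the bottom-left of its bounding rectangle.
Bottom plate: 150 × 14, A = 2 100 mm², y = 7 mm, Ī = 34 300 mm⁴.
Web plate: 18 × 250, A = 4 500 mm², y = 139 mm, Ī = 23 437 500 mm⁴.
Top plate: 130 × 12, A = 1 560 mm², y = 270 mm, Ī = 18 720 mm⁴.
Centroid: ȳ = ΣA·y / ΣA = 130.074 mm.
Transfer each piece to the horizontal centroidal axis using Ī + A·d² with d = y − 130.074:
  bottom plate: d = -123.074 mm → contributes +31 843 197 mm⁴
  web plate: d = 8.92647 mm → contributes +23 796 068 mm⁴
  top plate: d = 139.926 mm → contributes +30 562 611 mm⁴
Total I = 86 201 876 mm⁴.

Ix ≈ 8.620 × 10⁷ mm⁴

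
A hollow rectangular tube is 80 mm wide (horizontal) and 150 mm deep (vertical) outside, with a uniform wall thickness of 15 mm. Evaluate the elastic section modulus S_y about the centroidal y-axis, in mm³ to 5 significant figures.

S_y ≈ 1.2875 × 10⁵ mm³

Break the section into simple shapes (no overlaps), measuring from the bottom-left corner of the bounding box.
Outer rectangle: 80 × 150, A = 12 000 mm², x = 40 mm, Ī = 6 400 000 mm⁴.
Inner void (subtracted): 50 × 120, A = 6 000 mm², x = 40 mm, Ī = 1 250 000 mm⁴.
By symmetry the centroid is at mid-width, x̄ = 40 mm.
All pieces are centred on the centroidal y-axis, so I = ΣĪ (holes subtracted) = 5 150 000 mm⁴.
Extreme fibre distance c = 40 mm; S = I/c = 128 750 mm³.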